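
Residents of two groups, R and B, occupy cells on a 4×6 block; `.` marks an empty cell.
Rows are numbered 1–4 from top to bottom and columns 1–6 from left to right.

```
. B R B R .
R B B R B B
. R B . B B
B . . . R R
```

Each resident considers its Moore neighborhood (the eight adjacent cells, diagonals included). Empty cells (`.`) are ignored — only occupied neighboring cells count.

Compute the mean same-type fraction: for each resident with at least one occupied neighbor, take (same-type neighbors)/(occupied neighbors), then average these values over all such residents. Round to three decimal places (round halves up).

0.407

(1,2)B 2/4
(1,3)R 1/5
(1,4)B 2/5
(1,5)R 1/4
(2,1)R 1/3
(2,2)B 3/6
(2,3)B 4/7
(2,4)R 2/7
(2,5)B 4/6
(2,6)B 3/4
(3,2)R 1/5
(3,3)B 2/4
(3,5)B 3/6
(3,6)B 3/5
(4,1)B 0/1
(4,5)R 1/3
(4,6)R 1/3
Sum over 17 residents: 2/4 + 1/5 + 2/5 + 1/4 + 1/3 + 3/6 + 4/7 + 2/7 + 4/6 + 3/4 + 1/5 + 2/4 + 3/6 + 3/5 + 0/1 + 1/3 + 1/3 = 727/105; mean = 727/105 ÷ 17 = 727/1785 = 0.407282… → 0.407.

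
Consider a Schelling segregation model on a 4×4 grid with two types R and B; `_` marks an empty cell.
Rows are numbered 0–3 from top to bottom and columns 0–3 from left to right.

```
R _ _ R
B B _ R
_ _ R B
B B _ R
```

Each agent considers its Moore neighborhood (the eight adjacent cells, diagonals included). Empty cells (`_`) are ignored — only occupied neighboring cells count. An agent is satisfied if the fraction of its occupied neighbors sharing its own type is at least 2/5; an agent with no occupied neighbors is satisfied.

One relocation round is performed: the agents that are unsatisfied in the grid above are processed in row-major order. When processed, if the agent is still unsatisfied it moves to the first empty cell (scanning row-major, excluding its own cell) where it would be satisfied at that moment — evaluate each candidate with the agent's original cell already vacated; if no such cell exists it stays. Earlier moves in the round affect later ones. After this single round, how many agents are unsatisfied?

0

Initially unsatisfied (in order): (0,0), (1,1), (2,3).
  (0,0) → (0,2).
  (1,1) → (0,0).
  (2,3) → (0,1).
Resulting grid:
B B R R
B _ _ R
_ _ R _
B B _ R
All satisfied now.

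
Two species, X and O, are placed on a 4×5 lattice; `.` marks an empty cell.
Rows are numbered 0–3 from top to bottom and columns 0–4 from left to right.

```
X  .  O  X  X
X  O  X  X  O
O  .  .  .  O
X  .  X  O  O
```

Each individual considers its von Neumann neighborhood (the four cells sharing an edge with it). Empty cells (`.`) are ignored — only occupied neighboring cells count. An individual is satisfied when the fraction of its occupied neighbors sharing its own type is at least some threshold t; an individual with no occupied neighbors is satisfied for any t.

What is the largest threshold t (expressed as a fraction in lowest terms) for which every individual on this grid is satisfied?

0/1

(0,0)X 1/1
(0,2)O 0/2
(0,3)X 2/3
(0,4)X 1/2
(1,0)X 1/3
(1,1)O 0/2
(1,2)X 1/3
(1,3)X 2/3
(1,4)O 1/3
(2,0)O 0/2
(2,4)O 2/2
(3,0)X 0/1
(3,2)X 0/1
(3,3)O 1/2
(3,4)O 2/2
The smallest same-type fraction is 0/2 at (0,2), which reduces to 0/1. Any threshold above that leaves this individual unsatisfied.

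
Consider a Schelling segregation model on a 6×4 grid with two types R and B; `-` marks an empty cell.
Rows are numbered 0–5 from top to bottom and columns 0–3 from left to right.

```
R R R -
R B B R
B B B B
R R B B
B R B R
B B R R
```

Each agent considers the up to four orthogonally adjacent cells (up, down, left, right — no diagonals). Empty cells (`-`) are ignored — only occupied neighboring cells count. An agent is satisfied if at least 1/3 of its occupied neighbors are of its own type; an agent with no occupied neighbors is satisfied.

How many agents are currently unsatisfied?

Row 0: (0,0)R 2/2 satisfied · (0,1)R 2/3 satisfied · (0,2)R 1/2 satisfied
Row 1: (1,0)R 1/3 satisfied · (1,1)B 2/4 satisfied · (1,2)B 2/4 satisfied · (1,3)R 0/2 not
Row 2: (2,0)B 1/3 satisfied · (2,1)B 3/4 satisfied · (2,2)B 4/4 satisfied · (2,3)B 2/3 satisfied
Row 3: (3,0)R 1/3 satisfied · (3,1)R 2/4 satisfied · (3,2)B 3/4 satisfied · (3,3)B 2/3 satisfied
Row 4: (4,0)B 1/3 satisfied · (4,1)R 1/4 not · (4,2)B 1/4 not · (4,3)R 1/3 satisfied
Row 5: (5,0)B 2/2 satisfied · (5,1)B 1/3 satisfied · (5,2)R 1/3 satisfied · (5,3)R 2/2 satisfied
Unsatisfied: (1,3), (4,1), (4,2) — 3 in total.

3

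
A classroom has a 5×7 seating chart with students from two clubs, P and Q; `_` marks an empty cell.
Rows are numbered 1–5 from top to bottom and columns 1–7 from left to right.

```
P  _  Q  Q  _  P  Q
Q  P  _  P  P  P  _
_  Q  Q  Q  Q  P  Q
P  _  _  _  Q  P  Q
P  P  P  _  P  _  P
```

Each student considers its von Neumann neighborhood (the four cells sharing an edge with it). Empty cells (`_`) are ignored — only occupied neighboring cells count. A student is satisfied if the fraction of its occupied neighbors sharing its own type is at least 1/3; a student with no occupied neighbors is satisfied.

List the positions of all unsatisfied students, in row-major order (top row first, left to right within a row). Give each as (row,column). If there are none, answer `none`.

Row 1: (1,1)P 0/1 not · (1,3)Q 1/1 satisfied · (1,4)Q 1/2 satisfied · (1,6)P 1/2 satisfied · (1,7)Q 0/1 not
Row 2: (2,1)Q 0/2 not · (2,2)P 0/2 not · (2,4)P 1/3 satisfied · (2,5)P 2/3 satisfied · (2,6)P 3/3 satisfied
Row 3: (3,2)Q 1/2 satisfied · (3,3)Q 2/2 satisfied · (3,4)Q 2/3 satisfied · (3,5)Q 2/4 satisfied · (3,6)P 2/4 satisfied · (3,7)Q 1/2 satisfied
Row 4: (4,1)P 1/1 satisfied · (4,5)Q 1/3 satisfied · (4,6)P 1/3 satisfied · (4,7)Q 1/3 satisfied
Row 5: (5,1)P 2/2 satisfied · (5,2)P 2/2 satisfied · (5,3)P 1/1 satisfied · (5,5)P 0/1 not · (5,7)P 0/1 not

(1,1), (1,7), (2,1), (2,2), (5,5), (5,7)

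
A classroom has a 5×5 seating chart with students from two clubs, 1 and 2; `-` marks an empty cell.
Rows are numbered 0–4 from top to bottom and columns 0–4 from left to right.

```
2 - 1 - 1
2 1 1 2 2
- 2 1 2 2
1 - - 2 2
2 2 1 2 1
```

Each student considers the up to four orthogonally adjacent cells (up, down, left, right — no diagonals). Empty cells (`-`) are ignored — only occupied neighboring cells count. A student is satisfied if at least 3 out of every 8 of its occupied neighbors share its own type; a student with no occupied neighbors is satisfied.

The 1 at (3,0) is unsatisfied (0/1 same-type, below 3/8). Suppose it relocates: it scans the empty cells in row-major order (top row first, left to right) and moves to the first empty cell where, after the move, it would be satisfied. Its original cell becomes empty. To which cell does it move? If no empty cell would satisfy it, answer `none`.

(0,1)

Vacating (3,0). Empty cells in order:
  (0,1): 2/3 same-type → satisfied — stop here.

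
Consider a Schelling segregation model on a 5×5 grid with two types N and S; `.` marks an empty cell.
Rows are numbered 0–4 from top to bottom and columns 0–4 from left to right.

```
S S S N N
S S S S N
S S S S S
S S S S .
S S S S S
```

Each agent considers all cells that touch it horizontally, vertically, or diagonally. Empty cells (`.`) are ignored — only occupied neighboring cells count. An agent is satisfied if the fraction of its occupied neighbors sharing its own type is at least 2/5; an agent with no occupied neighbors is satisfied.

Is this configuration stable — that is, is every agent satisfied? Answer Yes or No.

(0,0)S 3/3 satisfied
(0,1)S 5/5 satisfied
(0,2)S 4/5 satisfied
(0,3)N 2/5 satisfied
(0,4)N 2/3 satisfied
(1,0)S 5/5 satisfied
(1,1)S 8/8 satisfied
(1,2)S 7/8 satisfied
(1,3)S 5/8 satisfied
(1,4)N 2/5 satisfied
(2,0)S 5/5 satisfied
(2,1)S 8/8 satisfied
(2,2)S 8/8 satisfied
(2,3)S 6/7 satisfied
(2,4)S 3/4 satisfied
(3,0)S 5/5 satisfied
(3,1)S 8/8 satisfied
(3,2)S 8/8 satisfied
(3,3)S 7/7 satisfied
(4,0)S 3/3 satisfied
(4,1)S 5/5 satisfied
(4,2)S 5/5 satisfied
(4,3)S 4/4 satisfied
(4,4)S 2/2 satisfied
All meet the threshold, so the configuration is stable.

Yes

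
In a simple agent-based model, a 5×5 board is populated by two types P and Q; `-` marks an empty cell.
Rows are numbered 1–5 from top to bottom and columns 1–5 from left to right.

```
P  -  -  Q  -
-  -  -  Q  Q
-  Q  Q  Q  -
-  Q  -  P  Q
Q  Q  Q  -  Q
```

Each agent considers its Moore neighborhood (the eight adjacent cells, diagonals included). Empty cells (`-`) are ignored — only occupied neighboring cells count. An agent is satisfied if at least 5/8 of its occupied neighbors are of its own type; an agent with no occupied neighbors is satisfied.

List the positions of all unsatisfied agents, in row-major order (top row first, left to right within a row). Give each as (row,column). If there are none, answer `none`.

(1,1)P 0/0 ✓
(1,4)Q 2/2 ✓
(2,4)Q 4/4 ✓
(2,5)Q 3/3 ✓
(3,2)Q 2/2 ✓
(3,3)Q 4/5 ✓
(3,4)Q 4/5 ✓
(4,2)Q 5/5 ✓
(4,4)P 0/5 ✗
(4,5)Q 2/3 ✓
(5,1)Q 2/2 ✓
(5,2)Q 3/3 ✓
(5,3)Q 2/3 ✓
(5,5)Q 1/2 ✗

(4,4), (5,5)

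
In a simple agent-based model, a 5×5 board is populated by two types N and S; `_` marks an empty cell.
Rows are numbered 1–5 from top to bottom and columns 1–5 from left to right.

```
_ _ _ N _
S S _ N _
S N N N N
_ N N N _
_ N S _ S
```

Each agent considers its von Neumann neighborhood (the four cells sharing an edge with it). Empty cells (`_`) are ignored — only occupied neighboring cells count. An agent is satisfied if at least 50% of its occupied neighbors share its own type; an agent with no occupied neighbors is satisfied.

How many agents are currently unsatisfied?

1

(1,4)N 1/1 ✓
(2,1)S 2/2 ✓
(2,2)S 1/2 ✓
(2,4)N 2/2 ✓
(3,1)S 1/2 ✓
(3,2)N 2/4 ✓
(3,3)N 3/3 ✓
(3,4)N 4/4 ✓
(3,5)N 1/1 ✓
(4,2)N 3/3 ✓
(4,3)N 3/4 ✓
(4,4)N 2/2 ✓
(5,2)N 1/2 ✓
(5,3)S 0/2 ✗
(5,5)S 0/0 ✓
Unsatisfied: (5,3) — 1 in total.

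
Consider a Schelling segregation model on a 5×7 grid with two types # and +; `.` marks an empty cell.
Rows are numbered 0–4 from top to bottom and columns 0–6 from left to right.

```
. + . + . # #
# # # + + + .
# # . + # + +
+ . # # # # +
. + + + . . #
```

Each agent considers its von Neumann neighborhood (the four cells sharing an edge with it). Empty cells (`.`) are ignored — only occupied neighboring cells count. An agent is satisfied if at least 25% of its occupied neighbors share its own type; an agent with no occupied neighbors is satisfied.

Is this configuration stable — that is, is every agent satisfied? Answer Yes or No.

Row 0: (0,1)+ 0/1 not · (0,3)+ 1/1 satisfied · (0,5)# 1/2 satisfied · (0,6)# 1/1 satisfied
Row 1: (1,0)# 2/2 satisfied · (1,1)# 3/4 satisfied · (1,2)# 1/2 satisfied · (1,3)+ 3/4 satisfied · (1,4)+ 2/3 satisfied · (1,5)+ 2/3 satisfied
Row 2: (2,0)# 2/3 satisfied · (2,1)# 2/2 satisfied · (2,3)+ 1/3 satisfied · (2,4)# 1/4 satisfied · (2,5)+ 2/4 satisfied · (2,6)+ 2/2 satisfied
Row 3: (3,0)+ 0/1 not · (3,2)# 1/2 satisfied · (3,3)# 2/4 satisfied · (3,4)# 3/3 satisfied · (3,5)# 1/3 satisfied · (3,6)+ 1/3 satisfied
Row 4: (4,1)+ 1/1 satisfied · (4,2)+ 2/3 satisfied · (4,3)+ 1/2 satisfied · (4,6)# 0/1 not
For instance (0,1) has only 0/1 same-type neighbors, below 1/4.

No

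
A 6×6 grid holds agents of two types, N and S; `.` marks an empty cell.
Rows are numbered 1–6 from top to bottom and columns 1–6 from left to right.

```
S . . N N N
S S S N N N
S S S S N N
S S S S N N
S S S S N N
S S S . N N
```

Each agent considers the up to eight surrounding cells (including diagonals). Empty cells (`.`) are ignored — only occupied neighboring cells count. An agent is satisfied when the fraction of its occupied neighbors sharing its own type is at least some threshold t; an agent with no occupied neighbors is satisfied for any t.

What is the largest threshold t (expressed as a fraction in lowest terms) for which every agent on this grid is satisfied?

1/2

Row 1: (1,1)S 2/2 · (1,4)N 3/4 · (1,5)N 5/5 · (1,6)N 3/3
Row 2: (2,1)S 4/4 · (2,2)S 6/6 · (2,3)S 4/6 · (2,4)N 4/7 · (2,5)N 7/8 · (2,6)N 5/5
Row 3: (3,1)S 5/5 · (3,2)S 8/8 · (3,3)S 7/8 · (3,4)S 4/8 · (3,5)N 6/8 · (3,6)N 5/5
Row 4: (4,1)S 5/5 · (4,2)S 8/8 · (4,3)S 8/8 · (4,4)S 5/8 · (4,5)N 5/8 · (4,6)N 5/5
Row 5: (5,1)S 5/5 · (5,2)S 8/8 · (5,3)S 7/7 · (5,4)S 4/7 · (5,5)N 5/7 · (5,6)N 5/5
Row 6: (6,1)S 3/3 · (6,2)S 5/5 · (6,3)S 4/4 · (6,5)N 3/4 · (6,6)N 3/3
The smallest same-type fraction is 4/8 at (3,4), which reduces to 1/2. Any threshold above that leaves this agent unsatisfied.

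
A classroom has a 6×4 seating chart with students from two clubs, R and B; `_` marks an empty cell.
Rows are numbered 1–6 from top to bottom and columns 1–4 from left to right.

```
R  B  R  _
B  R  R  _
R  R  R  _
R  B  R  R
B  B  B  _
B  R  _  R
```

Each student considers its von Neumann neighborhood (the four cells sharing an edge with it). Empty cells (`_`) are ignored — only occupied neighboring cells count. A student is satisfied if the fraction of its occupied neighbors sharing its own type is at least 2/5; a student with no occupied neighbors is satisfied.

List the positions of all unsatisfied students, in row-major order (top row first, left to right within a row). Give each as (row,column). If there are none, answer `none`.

(1,1)R 0/2 not
(1,2)B 0/3 not
(1,3)R 1/2 satisfied
(2,1)B 0/3 not
(2,2)R 2/4 satisfied
(2,3)R 3/3 satisfied
(3,1)R 2/3 satisfied
(3,2)R 3/4 satisfied
(3,3)R 3/3 satisfied
(4,1)R 1/3 not
(4,2)B 1/4 not
(4,3)R 2/4 satisfied
(4,4)R 1/1 satisfied
(5,1)B 2/3 satisfied
(5,2)B 3/4 satisfied
(5,3)B 1/2 satisfied
(6,1)B 1/2 satisfied
(6,2)R 0/2 not
(6,4)R 0/0 satisfied

(1,1), (1,2), (2,1), (4,1), (4,2), (6,2)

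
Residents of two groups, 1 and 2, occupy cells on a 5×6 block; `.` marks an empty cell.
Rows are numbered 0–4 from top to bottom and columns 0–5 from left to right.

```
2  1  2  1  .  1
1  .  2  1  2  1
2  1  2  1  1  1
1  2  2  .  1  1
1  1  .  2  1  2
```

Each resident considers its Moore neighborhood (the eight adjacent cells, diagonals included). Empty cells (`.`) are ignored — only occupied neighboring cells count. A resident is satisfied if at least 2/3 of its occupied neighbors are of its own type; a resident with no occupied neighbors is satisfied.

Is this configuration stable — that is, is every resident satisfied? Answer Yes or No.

Row 0: (0,0)2 0/2 unhappy · (0,1)1 1/4 unhappy · (0,2)2 1/4 unhappy · (0,3)1 1/4 unhappy · (0,5)1 1/2 unhappy
Row 1: (1,0)1 2/4 unhappy · (1,2)2 2/7 unhappy · (1,3)1 3/7 unhappy · (1,4)2 0/7 unhappy · (1,5)1 3/4 ok
Row 2: (2,0)2 1/4 unhappy · (2,1)1 2/7 unhappy · (2,2)2 3/6 unhappy · (2,3)1 3/7 unhappy · (2,4)1 6/7 ok · (2,5)1 4/5 ok
Row 3: (3,0)1 3/5 unhappy · (3,1)2 3/7 unhappy · (3,2)2 3/6 unhappy · (3,4)1 5/7 ok · (3,5)1 4/5 ok
Row 4: (4,0)1 2/3 ok · (4,1)1 2/4 unhappy · (4,3)2 1/3 unhappy · (4,4)1 2/4 unhappy · (4,5)2 0/3 unhappy
For instance (0,0) has only 0/2 same-type neighbors, below 2/3.

No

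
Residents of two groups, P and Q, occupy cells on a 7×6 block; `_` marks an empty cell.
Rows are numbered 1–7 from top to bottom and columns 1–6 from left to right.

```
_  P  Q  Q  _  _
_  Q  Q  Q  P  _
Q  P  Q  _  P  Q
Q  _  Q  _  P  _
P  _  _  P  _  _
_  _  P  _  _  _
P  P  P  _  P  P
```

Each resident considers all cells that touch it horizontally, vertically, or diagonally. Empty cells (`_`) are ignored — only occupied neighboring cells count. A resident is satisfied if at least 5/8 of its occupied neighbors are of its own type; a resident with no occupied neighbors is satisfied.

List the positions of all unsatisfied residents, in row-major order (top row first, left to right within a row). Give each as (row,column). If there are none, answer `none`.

Row 1: (1,2)P 0/3 unhappy · (1,3)Q 4/5 ok · (1,4)Q 3/4 ok
Row 2: (2,2)Q 4/6 ok · (2,3)Q 5/7 ok · (2,4)Q 4/6 ok · (2,5)P 1/4 unhappy
Row 3: (3,1)Q 2/3 ok · (3,2)P 0/6 unhappy · (3,3)Q 4/5 ok · (3,5)P 2/4 unhappy · (3,6)Q 0/3 unhappy
Row 4: (4,1)Q 1/3 unhappy · (4,3)Q 1/3 unhappy · (4,5)P 2/3 ok
Row 5: (5,1)P 0/1 unhappy · (5,4)P 2/3 ok
Row 6: (6,3)P 3/3 ok
Row 7: (7,1)P 1/1 ok · (7,2)P 3/3 ok · (7,3)P 2/2 ok · (7,5)P 1/1 ok · (7,6)P 1/1 ok

(1,2), (2,5), (3,2), (3,5), (3,6), (4,1), (4,3), (5,1)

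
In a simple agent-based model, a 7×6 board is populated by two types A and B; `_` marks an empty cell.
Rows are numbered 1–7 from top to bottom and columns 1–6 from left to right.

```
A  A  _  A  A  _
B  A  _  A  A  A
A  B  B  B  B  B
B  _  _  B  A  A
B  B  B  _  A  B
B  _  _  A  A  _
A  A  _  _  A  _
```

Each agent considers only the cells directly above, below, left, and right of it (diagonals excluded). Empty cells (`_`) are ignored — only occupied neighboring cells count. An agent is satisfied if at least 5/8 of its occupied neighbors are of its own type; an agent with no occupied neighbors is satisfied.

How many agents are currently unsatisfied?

15

(1,1)A 1/2 unhappy
(1,2)A 2/2 ok
(1,4)A 2/2 ok
(1,5)A 2/2 ok
(2,1)B 0/3 unhappy
(2,2)A 1/3 unhappy
(2,4)A 2/3 ok
(2,5)A 3/4 ok
(2,6)A 1/2 unhappy
(3,1)A 0/3 unhappy
(3,2)B 1/3 unhappy
(3,3)B 2/2 ok
(3,4)B 3/4 ok
(3,5)B 2/4 unhappy
(3,6)B 1/3 unhappy
(4,1)B 1/2 unhappy
(4,4)B 1/2 unhappy
(4,5)A 2/4 unhappy
(4,6)A 1/3 unhappy
(5,1)B 3/3 ok
(5,2)B 2/2 ok
(5,3)B 1/1 ok
(5,5)A 2/3 ok
(5,6)B 0/2 unhappy
(6,1)B 1/2 unhappy
(6,4)A 1/1 ok
(6,5)A 3/3 ok
(7,1)A 1/2 unhappy
(7,2)A 1/1 ok
(7,5)A 1/1 ok
Unsatisfied: (1,1), (2,1), (2,2), (2,6), (3,1), (3,2), (3,5), (3,6), (4,1), (4,4), (4,5), (4,6), (5,6), (6,1), (7,1) — 15 in total.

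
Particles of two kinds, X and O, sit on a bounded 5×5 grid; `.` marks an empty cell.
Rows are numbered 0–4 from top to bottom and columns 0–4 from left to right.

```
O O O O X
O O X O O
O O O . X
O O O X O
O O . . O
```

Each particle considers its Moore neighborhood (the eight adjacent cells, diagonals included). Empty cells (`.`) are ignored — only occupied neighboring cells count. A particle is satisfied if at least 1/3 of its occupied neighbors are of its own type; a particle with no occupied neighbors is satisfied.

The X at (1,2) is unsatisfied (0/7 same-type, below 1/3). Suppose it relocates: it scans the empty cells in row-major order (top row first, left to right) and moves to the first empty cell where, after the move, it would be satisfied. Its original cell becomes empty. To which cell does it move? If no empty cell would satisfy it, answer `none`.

Vacating (1,2). Empty cells in order:
  (2,3): 2/7 same-type → still unsatisfied.
  (4,2): 1/4 same-type → still unsatisfied.
  (4,3): 1/4 same-type → still unsatisfied.

none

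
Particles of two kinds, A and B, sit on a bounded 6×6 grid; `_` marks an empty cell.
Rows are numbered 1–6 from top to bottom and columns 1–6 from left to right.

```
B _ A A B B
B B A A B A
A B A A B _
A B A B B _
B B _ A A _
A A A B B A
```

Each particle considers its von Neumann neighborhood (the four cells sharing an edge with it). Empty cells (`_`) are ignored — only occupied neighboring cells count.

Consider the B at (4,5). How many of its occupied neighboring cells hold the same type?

Occupied neighbors of (4,5): (3,5)=B, (5,5)=A, (4,4)=B.
Same type (B): 2 of 3.

2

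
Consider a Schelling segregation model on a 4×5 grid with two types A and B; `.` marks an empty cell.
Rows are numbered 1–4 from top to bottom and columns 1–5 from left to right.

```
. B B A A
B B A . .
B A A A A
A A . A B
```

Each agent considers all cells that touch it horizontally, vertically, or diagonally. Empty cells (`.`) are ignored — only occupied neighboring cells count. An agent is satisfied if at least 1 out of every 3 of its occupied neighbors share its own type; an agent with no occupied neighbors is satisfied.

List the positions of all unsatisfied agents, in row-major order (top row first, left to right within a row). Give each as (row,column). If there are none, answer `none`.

Row 1: (1,2)B 3/4 satisfied · (1,3)B 2/4 satisfied · (1,4)A 2/3 satisfied · (1,5)A 1/1 satisfied
Row 2: (2,1)B 3/4 satisfied · (2,2)B 4/7 satisfied · (2,3)A 4/7 satisfied
Row 3: (3,1)B 2/5 satisfied · (3,2)A 4/7 satisfied · (3,3)A 5/6 satisfied · (3,4)A 4/5 satisfied · (3,5)A 2/3 satisfied
Row 4: (4,1)A 2/3 satisfied · (4,2)A 3/4 satisfied · (4,4)A 3/4 satisfied · (4,5)B 0/3 not

(4,5)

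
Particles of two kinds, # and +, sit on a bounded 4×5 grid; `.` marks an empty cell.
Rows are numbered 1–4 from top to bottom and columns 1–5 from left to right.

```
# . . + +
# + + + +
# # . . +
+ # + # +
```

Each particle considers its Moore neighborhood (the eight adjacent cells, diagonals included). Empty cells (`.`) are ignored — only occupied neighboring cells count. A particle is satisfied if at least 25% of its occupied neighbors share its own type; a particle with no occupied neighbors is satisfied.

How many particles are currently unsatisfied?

4

Row 1: (1,1)# 1/2 satisfied · (1,4)+ 4/4 satisfied · (1,5)+ 3/3 satisfied
Row 2: (2,1)# 3/4 satisfied · (2,2)+ 1/5 not · (2,3)+ 3/4 satisfied · (2,4)+ 5/5 satisfied · (2,5)+ 4/4 satisfied
Row 3: (3,1)# 3/5 satisfied · (3,2)# 3/7 satisfied · (3,5)+ 3/4 satisfied
Row 4: (4,1)+ 0/3 not · (4,2)# 2/4 satisfied · (4,3)+ 0/3 not · (4,4)# 0/3 not · (4,5)+ 1/2 satisfied
Unsatisfied: (2,2), (4,1), (4,3), (4,4) — 4 in total.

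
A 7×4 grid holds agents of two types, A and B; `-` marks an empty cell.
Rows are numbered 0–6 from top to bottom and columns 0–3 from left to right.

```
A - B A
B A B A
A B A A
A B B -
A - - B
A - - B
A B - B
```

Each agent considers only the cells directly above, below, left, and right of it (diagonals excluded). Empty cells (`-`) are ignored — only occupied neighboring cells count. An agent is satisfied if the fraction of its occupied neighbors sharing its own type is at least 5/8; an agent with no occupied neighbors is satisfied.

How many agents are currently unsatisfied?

12

Row 0: (0,0)A 0/1 not · (0,2)B 1/2 not · (0,3)A 1/2 not
Row 1: (1,0)B 0/3 not · (1,1)A 0/3 not · (1,2)B 1/4 not · (1,3)A 2/3 satisfied
Row 2: (2,0)A 1/3 not · (2,1)B 1/4 not · (2,2)A 1/4 not · (2,3)A 2/2 satisfied
Row 3: (3,0)A 2/3 satisfied · (3,1)B 2/3 satisfied · (3,2)B 1/2 not
Row 4: (4,0)A 2/2 satisfied · (4,3)B 1/1 satisfied
Row 5: (5,0)A 2/2 satisfied · (5,3)B 2/2 satisfied
Row 6: (6,0)A 1/2 not · (6,1)B 0/1 not · (6,3)B 1/1 satisfied
Unsatisfied: (0,0), (0,2), (0,3), (1,0), (1,1), (1,2), (2,0), (2,1), (2,2), (3,2), (6,0), (6,1) — 12 in total.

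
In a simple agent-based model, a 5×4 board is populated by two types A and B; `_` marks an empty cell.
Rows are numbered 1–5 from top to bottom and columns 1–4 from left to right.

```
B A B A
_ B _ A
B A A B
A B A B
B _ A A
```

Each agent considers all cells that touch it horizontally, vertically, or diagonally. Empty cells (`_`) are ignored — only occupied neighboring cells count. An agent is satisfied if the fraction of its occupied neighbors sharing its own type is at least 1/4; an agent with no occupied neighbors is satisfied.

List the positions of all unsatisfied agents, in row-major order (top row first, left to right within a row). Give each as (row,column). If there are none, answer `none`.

(1,2), (4,4)

(1,1)B 1/2 ok
(1,2)A 0/3 unhappy
(1,3)B 1/4 ok
(1,4)A 1/2 ok
(2,2)B 3/6 ok
(2,4)A 2/4 ok
(3,1)B 2/4 ok
(3,2)A 3/6 ok
(3,3)A 3/7 ok
(3,4)B 1/4 ok
(4,1)A 1/4 ok
(4,2)B 2/7 ok
(4,3)A 4/7 ok
(4,4)B 1/5 unhappy
(5,1)B 1/2 ok
(5,3)A 2/4 ok
(5,4)A 2/3 ok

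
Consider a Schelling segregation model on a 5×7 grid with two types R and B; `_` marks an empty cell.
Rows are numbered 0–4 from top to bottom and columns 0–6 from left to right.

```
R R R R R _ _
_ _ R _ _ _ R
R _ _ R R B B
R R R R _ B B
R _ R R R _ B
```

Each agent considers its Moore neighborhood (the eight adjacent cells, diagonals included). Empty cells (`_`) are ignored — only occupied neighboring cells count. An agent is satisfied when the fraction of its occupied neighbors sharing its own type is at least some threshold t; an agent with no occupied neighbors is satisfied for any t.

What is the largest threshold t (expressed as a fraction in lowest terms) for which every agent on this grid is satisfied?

Row 0: (0,0)R 1/1 · (0,1)R 3/3 · (0,2)R 3/3 · (0,3)R 3/3 · (0,4)R 1/1
Row 1: (1,2)R 4/4 · (1,6)R 0/2
Row 2: (2,0)R 2/2 · (2,3)R 4/4 · (2,4)R 2/4 · (2,5)B 3/5 · (2,6)B 3/4
Row 3: (3,0)R 3/3 · (3,1)R 5/5 · (3,2)R 5/5 · (3,3)R 6/6 · (3,5)B 4/6 · (3,6)B 4/4
Row 4: (4,0)R 2/2 · (4,2)R 4/4 · (4,3)R 4/4 · (4,4)R 2/3 · (4,6)B 2/2
The smallest same-type fraction is 0/2 at (1,6), which reduces to 0/1. Any threshold above that leaves this agent unsatisfied.

0/1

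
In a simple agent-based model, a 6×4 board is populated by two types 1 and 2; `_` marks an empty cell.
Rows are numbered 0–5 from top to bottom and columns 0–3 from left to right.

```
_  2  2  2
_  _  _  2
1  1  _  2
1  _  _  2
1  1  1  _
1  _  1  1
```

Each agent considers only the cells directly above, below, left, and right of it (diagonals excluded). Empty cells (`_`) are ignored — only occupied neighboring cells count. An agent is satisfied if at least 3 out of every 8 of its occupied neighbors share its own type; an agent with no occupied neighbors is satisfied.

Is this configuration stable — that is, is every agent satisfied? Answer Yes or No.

Yes

Row 0: (0,1)2 1/1 ✓ · (0,2)2 2/2 ✓ · (0,3)2 2/2 ✓
Row 1: (1,3)2 2/2 ✓
Row 2: (2,0)1 2/2 ✓ · (2,1)1 1/1 ✓ · (2,3)2 2/2 ✓
Row 3: (3,0)1 2/2 ✓ · (3,3)2 1/1 ✓
Row 4: (4,0)1 3/3 ✓ · (4,1)1 2/2 ✓ · (4,2)1 2/2 ✓
Row 5: (5,0)1 1/1 ✓ · (5,2)1 2/2 ✓ · (5,3)1 1/1 ✓
All meet the threshold, so the configuration is stable.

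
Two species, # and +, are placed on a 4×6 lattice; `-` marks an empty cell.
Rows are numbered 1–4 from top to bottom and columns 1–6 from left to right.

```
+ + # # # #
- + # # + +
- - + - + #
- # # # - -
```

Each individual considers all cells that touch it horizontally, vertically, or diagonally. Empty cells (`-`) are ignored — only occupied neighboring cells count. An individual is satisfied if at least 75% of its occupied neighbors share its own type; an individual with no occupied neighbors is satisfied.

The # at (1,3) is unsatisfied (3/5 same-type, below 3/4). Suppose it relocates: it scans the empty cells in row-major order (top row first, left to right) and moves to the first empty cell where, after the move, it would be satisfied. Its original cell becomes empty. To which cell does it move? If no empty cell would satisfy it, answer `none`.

Vacating (1,3). Empty cells in order:
  (2,1): 0/3 same-type → still unsatisfied.
  (3,1): 1/2 same-type → still unsatisfied.
  (3,2): 3/5 same-type → still unsatisfied.
  (3,4): 4/7 same-type → still unsatisfied.
  (4,1): 1/1 same-type → satisfied — stop here.

(4,1)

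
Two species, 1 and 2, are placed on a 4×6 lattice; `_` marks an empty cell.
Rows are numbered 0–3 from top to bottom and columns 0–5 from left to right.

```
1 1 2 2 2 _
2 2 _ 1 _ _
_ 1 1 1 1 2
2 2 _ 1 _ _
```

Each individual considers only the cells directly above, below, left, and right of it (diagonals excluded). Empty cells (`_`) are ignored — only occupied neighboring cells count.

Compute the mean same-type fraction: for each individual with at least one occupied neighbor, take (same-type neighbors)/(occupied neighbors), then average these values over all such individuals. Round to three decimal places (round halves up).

0.604

Row 0: (0,0)1 1/2 · (0,1)1 1/3 · (0,2)2 1/2 · (0,3)2 2/3 · (0,4)2 1/1
Row 1: (1,0)2 1/2 · (1,1)2 1/3 · (1,3)1 1/2
Row 2: (2,1)1 1/3 · (2,2)1 2/2 · (2,3)1 4/4 · (2,4)1 1/2 · (2,5)2 0/1
Row 3: (3,0)2 1/1 · (3,1)2 1/2 · (3,3)1 1/1
Sum over 16 individuals: 1/2 + 1/3 + 1/2 + 2/3 + 1/1 + 1/2 + 1/3 + 1/2 + 1/3 + 2/2 + 4/4 + 1/2 + 0/1 + 1/1 + 1/2 + 1/1 = 29/3; mean = 29/3 ÷ 16 = 29/48 = 0.604166… → 0.604.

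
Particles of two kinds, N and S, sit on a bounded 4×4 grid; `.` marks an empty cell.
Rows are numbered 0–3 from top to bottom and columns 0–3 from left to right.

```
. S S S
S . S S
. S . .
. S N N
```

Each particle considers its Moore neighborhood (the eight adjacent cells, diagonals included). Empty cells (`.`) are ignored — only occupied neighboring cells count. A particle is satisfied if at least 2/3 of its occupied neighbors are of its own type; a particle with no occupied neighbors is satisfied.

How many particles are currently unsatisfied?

Row 0: (0,1)S 3/3 ✓ · (0,2)S 4/4 ✓ · (0,3)S 3/3 ✓
Row 1: (1,0)S 2/2 ✓ · (1,2)S 5/5 ✓ · (1,3)S 3/3 ✓
Row 2: (2,1)S 3/4 ✓
Row 3: (3,1)S 1/2 ✗ · (3,2)N 1/3 ✗ · (3,3)N 1/1 ✓
Unsatisfied: (3,1), (3,2) — 2 in total.

2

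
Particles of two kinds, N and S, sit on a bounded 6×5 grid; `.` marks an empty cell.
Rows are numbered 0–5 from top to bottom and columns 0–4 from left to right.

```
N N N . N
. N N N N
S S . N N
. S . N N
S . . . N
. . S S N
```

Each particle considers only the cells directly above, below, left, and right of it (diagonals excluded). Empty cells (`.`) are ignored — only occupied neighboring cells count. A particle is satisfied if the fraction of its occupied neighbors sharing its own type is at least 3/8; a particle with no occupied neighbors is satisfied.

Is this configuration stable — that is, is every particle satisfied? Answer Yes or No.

Yes

Row 0: (0,0)N 1/1 ✓ · (0,1)N 3/3 ✓ · (0,2)N 2/2 ✓ · (0,4)N 1/1 ✓
Row 1: (1,1)N 2/3 ✓ · (1,2)N 3/3 ✓ · (1,3)N 3/3 ✓ · (1,4)N 3/3 ✓
Row 2: (2,0)S 1/1 ✓ · (2,1)S 2/3 ✓ · (2,3)N 3/3 ✓ · (2,4)N 3/3 ✓
Row 3: (3,1)S 1/1 ✓ · (3,3)N 2/2 ✓ · (3,4)N 3/3 ✓
Row 4: (4,0)S 0/0 ✓ · (4,4)N 2/2 ✓
Row 5: (5,2)S 1/1 ✓ · (5,3)S 1/2 ✓ · (5,4)N 1/2 ✓
All meet the threshold, so the configuration is stable.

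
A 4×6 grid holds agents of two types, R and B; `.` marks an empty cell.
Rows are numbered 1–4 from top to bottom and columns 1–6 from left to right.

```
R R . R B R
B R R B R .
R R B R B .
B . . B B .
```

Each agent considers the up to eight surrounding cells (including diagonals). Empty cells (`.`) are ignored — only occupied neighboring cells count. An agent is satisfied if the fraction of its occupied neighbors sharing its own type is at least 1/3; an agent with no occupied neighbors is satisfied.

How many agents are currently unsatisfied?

4

Row 1: (1,1)R 2/3 satisfied · (1,2)R 3/4 satisfied · (1,4)R 2/4 satisfied · (1,5)B 1/4 not · (1,6)R 1/2 satisfied
Row 2: (2,1)B 0/5 not · (2,2)R 5/7 satisfied · (2,3)R 5/7 satisfied · (2,4)B 3/7 satisfied · (2,5)R 3/6 satisfied
Row 3: (3,1)R 2/4 satisfied · (3,2)R 3/6 satisfied · (3,3)B 2/6 satisfied · (3,4)R 2/7 not · (3,5)B 3/5 satisfied
Row 4: (4,1)B 0/2 not · (4,4)B 3/4 satisfied · (4,5)B 2/3 satisfied
Unsatisfied: (1,5), (2,1), (3,4), (4,1) — 4 in total.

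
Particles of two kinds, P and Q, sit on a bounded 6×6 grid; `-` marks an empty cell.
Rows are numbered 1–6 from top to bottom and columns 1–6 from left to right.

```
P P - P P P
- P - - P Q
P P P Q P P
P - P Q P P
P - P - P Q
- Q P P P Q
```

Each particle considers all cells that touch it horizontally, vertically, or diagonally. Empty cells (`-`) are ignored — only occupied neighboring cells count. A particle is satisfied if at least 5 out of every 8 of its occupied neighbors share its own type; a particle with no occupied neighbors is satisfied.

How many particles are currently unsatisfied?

14

Row 1: (1,1)P 2/2 ✓ · (1,2)P 2/2 ✓ · (1,4)P 2/2 ✓ · (1,5)P 3/4 ✓ · (1,6)P 2/3 ✓
Row 2: (2,2)P 5/5 ✓ · (2,5)P 5/7 ✓ · (2,6)Q 0/5 ✗
Row 3: (3,1)P 3/3 ✓ · (3,2)P 5/5 ✓ · (3,3)P 3/5 ✗ · (3,4)Q 1/6 ✗ · (3,5)P 4/7 ✗ · (3,6)P 4/5 ✓
Row 4: (4,1)P 3/3 ✓ · (4,3)P 3/5 ✗ · (4,4)Q 1/7 ✗ · (4,5)P 4/7 ✗ · (4,6)P 4/5 ✓
Row 5: (5,1)P 1/2 ✗ · (5,3)P 3/5 ✗ · (5,5)P 4/7 ✗ · (5,6)Q 1/5 ✗
Row 6: (6,2)Q 0/3 ✗ · (6,3)P 2/3 ✓ · (6,4)P 4/4 ✓ · (6,5)P 2/4 ✗ · (6,6)Q 1/3 ✗
Unsatisfied: (2,6), (3,3), (3,4), (3,5), (4,3), (4,4), (4,5), (5,1), (5,3), (5,5), (5,6), (6,2), (6,5), (6,6) — 14 in total.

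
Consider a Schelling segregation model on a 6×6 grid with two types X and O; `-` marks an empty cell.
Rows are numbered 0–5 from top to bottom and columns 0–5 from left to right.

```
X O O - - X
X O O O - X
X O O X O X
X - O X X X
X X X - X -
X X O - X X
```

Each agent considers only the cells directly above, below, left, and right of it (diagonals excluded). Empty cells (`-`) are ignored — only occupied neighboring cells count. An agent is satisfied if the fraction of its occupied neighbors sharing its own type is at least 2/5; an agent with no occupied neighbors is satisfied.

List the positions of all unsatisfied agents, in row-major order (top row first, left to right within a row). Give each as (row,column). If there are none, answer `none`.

Row 0: (0,0)X 1/2 ok · (0,1)O 2/3 ok · (0,2)O 2/2 ok · (0,5)X 1/1 ok
Row 1: (1,0)X 2/3 ok · (1,1)O 3/4 ok · (1,2)O 4/4 ok · (1,3)O 1/2 ok · (1,5)X 2/2 ok
Row 2: (2,0)X 2/3 ok · (2,1)O 2/3 ok · (2,2)O 3/4 ok · (2,3)X 1/4 unhappy · (2,4)O 0/3 unhappy · (2,5)X 2/3 ok
Row 3: (3,0)X 2/2 ok · (3,2)O 1/3 unhappy · (3,3)X 2/3 ok · (3,4)X 3/4 ok · (3,5)X 2/2 ok
Row 4: (4,0)X 3/3 ok · (4,1)X 3/3 ok · (4,2)X 1/3 unhappy · (4,4)X 2/2 ok
Row 5: (5,0)X 2/2 ok · (5,1)X 2/3 ok · (5,2)O 0/2 unhappy · (5,4)X 2/2 ok · (5,5)X 1/1 ok

(2,3), (2,4), (3,2), (4,2), (5,2)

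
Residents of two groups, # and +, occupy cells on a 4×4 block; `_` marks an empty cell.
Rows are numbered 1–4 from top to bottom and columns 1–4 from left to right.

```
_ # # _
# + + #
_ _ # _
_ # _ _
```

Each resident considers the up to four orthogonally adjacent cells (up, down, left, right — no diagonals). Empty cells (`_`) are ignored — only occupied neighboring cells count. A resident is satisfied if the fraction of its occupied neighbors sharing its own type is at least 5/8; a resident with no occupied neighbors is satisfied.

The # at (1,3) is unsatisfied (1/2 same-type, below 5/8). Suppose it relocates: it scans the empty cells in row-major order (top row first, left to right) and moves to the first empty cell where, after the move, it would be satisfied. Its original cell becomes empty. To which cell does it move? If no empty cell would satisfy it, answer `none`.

Vacating (1,3). Empty cells in order:
  (1,1): 2/2 same-type → satisfied — stop here.

(1,1)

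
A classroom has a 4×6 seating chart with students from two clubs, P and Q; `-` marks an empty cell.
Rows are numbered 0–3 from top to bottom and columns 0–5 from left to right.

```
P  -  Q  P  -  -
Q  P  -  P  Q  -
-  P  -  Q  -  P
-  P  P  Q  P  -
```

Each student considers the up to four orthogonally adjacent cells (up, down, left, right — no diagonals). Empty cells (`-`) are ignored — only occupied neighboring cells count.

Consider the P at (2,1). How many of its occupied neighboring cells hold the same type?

2

Occupied neighbors of (2,1): (1,1)=P, (3,1)=P.
Same type (P): 2 of 2.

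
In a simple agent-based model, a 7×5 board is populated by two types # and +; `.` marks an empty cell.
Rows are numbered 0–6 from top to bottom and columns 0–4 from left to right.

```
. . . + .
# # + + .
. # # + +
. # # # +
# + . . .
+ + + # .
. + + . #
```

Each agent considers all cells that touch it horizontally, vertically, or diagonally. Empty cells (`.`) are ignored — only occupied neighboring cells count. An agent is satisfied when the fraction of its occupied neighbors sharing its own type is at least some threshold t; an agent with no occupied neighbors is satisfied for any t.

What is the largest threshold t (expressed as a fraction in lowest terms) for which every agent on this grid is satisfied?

1/4

Row 0: (0,3)+ 2/2
Row 1: (1,0)# 2/2 · (1,1)# 3/4 · (1,2)+ 3/6 · (1,3)+ 4/5
Row 2: (2,1)# 5/6 · (2,2)# 5/8 · (2,3)+ 4/7 · (2,4)+ 3/4
Row 3: (3,1)# 4/5 · (3,2)# 4/6 · (3,3)# 2/5 · (3,4)+ 2/3
Row 4: (4,0)# 1/4 · (4,1)+ 3/6
Row 5: (5,0)+ 3/4 · (5,1)+ 5/6 · (5,2)+ 4/5 · (5,3)# 1/3
Row 6: (6,1)+ 4/4 · (6,2)+ 3/4 · (6,4)# 1/1
The smallest same-type fraction is 1/4 at (4,0), which reduces to 1/4. Any threshold above that leaves this agent unsatisfied.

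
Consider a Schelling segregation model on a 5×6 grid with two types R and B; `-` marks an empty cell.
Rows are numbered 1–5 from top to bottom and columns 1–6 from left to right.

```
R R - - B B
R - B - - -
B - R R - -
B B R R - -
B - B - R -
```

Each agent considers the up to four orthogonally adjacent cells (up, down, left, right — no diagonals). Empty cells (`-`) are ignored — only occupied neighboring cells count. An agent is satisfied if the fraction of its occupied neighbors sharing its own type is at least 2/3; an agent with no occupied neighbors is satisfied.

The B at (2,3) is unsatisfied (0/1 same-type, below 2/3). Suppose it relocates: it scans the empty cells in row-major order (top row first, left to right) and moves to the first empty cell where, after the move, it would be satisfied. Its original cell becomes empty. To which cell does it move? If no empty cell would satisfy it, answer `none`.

Vacating (2,3). Empty cells in order:
  (1,3): 0/1 same-type → still unsatisfied.
  (1,4): 1/1 same-type → satisfied — stop here.

(1,4)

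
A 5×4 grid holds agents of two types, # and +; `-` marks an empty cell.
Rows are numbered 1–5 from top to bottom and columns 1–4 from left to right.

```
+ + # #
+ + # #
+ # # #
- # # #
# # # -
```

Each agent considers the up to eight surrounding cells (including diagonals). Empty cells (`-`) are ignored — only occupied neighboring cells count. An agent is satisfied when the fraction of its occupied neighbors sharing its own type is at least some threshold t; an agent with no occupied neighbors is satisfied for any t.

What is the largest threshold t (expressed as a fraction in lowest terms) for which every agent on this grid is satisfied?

(1,1)+ 3/3
(1,2)+ 3/5
(1,3)# 3/5
(1,4)# 3/3
(2,1)+ 4/5
(2,2)+ 4/8
(2,3)# 6/8
(2,4)# 5/5
(3,1)+ 2/4
(3,2)# 4/7
(3,3)# 7/8
(3,4)# 5/5
(4,2)# 6/7
(4,3)# 7/7
(4,4)# 4/4
(5,1)# 2/2
(5,2)# 4/4
(5,3)# 4/4
The smallest same-type fraction is 4/8 at (2,2), which reduces to 1/2. Any threshold above that leaves this agent unsatisfied.

1/2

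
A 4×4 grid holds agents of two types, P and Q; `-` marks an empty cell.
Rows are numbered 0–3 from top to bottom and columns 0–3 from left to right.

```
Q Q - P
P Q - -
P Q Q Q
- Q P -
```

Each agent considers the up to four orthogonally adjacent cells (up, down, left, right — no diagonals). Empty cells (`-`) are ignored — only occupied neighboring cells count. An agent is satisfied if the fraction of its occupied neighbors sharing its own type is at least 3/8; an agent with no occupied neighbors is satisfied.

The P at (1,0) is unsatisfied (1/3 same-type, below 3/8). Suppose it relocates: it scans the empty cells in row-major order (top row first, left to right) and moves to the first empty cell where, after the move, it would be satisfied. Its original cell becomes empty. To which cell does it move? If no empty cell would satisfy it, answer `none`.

Vacating (1,0). Empty cells in order:
  (0,2): 1/2 same-type → satisfied — stop here.

(0,2)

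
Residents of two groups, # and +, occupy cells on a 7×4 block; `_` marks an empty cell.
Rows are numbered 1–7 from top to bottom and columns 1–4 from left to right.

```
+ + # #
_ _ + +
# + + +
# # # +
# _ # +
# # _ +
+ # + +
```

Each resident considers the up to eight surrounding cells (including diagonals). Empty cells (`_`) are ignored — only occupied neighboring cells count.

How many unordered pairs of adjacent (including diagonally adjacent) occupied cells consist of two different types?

22

Scan each occupied cell's neighbors to the right and below (and the two forward diagonals) so each pair is counted once.
Row 1: +(1,1)–+(1,2)= +(1,2)–#(1,3)≠ +(1,2)–+(2,3)= #(1,3)–#(1,4)= #(1,3)–+(2,3)≠ #(1,3)–+(2,4)≠ #(1,4)–+(2,4)≠ #(1,4)–+(2,3)≠  → 5/8 unlike.
Row 2: +(2,3)–+(2,4)= +(2,3)–+(3,3)= +(2,3)–+(3,4)= +(2,3)–+(3,2)= +(2,4)–+(3,4)= +(2,4)–+(3,3)=  → 0/6 unlike.
Row 3: #(3,1)–+(3,2)≠ #(3,1)–#(4,1)= #(3,1)–#(4,2)= +(3,2)–+(3,3)= +(3,2)–#(4,2)≠ +(3,2)–#(4,3)≠ +(3,2)–#(4,1)≠ +(3,3)–+(3,4)= +(3,3)–#(4,3)≠ +(3,3)–+(4,4)= +(3,3)–#(4,2)≠ +(3,4)–+(4,4)= +(3,4)–#(4,3)≠  → 7/13 unlike.
Row 4: #(4,1)–#(4,2)= #(4,1)–#(5,1)= #(4,2)–#(4,3)= #(4,2)–#(5,3)= #(4,2)–#(5,1)= #(4,3)–+(4,4)≠ #(4,3)–#(5,3)= #(4,3)–+(5,4)≠ +(4,4)–+(5,4)= +(4,4)–#(5,3)≠  → 3/10 unlike.
Row 5: #(5,1)–#(6,1)= #(5,1)–#(6,2)= #(5,3)–+(5,4)≠ #(5,3)–+(6,4)≠ #(5,3)–#(6,2)= +(5,4)–+(6,4)=  → 2/6 unlike.
Row 6: #(6,1)–#(6,2)= #(6,1)–+(7,1)≠ #(6,1)–#(7,2)= #(6,2)–#(7,2)= #(6,2)–+(7,3)≠ #(6,2)–+(7,1)≠ +(6,4)–+(7,4)= +(6,4)–+(7,3)=  → 3/8 unlike.
Row 7: +(7,1)–#(7,2)≠ #(7,2)–+(7,3)≠ +(7,3)–+(7,4)=  → 2/3 unlike.
Total adjacent occupied pairs: 54; unlike-type pairs: 22.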